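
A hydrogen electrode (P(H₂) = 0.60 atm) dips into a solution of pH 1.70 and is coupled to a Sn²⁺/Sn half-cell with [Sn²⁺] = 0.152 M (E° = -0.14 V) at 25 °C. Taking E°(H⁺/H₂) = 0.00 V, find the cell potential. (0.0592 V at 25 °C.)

The hydrogen couple is the cathode, so E°_cell = 0.14 V; n = 2.
[H⁺] = 10^(−1.70) = 0.020 M, and Q = [Sn²⁺]·P(H₂) / [H⁺]^2 = 229.
E = E° − (0.0592/2) log Q = 0.14 − (0.0592/2)(2.360) = 0.070 V.

0.070 V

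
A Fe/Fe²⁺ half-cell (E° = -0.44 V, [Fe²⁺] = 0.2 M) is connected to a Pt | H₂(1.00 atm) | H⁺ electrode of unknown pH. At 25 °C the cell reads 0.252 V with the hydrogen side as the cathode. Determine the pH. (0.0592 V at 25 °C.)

pH = 3.53

E°_cell = 0.44 V and n = 2.
log Q = n(E° − E)/0.0592 = 2×(0.44 − 0.252)/0.0592 = 6.351.
With Q = [Fe²⁺]·P(H₂) / [H⁺]^2, solving for [H⁺] gives log[H⁺] = -3.525, so pH = 3.53.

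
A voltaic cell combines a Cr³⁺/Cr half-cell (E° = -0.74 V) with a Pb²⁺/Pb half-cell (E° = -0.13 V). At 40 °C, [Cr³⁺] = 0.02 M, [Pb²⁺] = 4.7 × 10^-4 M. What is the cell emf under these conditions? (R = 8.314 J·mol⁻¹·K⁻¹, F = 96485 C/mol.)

0.542 V

The Pb²⁺/Pb couple has the higher reduction potential and acts as the cathode, so E°_cell = -0.13 − (-0.74) = 0.61 V.
Balancing electrons gives n = 6; the reaction quotient is Q = [Cr³⁺]^2/[Pb²⁺]^3 = 3.85 × 10^6.
E = E° − (RT/nF) ln Q = 0.61 − (8.314×313)/(6×96485) × (15.164) = 0.610 − 0.068 = 0.542 V.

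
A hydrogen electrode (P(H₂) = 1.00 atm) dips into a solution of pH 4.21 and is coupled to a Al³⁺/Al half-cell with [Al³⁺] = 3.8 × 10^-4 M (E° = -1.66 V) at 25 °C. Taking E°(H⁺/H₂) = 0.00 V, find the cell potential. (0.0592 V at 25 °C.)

1.48 V

The hydrogen couple is the cathode, so E°_cell = 1.66 V; n = 6.
[H⁺] = 10^(−4.21) = 6.2 × 10^-5 M, and Q = [Al³⁺]^2·P(H₂)^3 / [H⁺]^6 = 2.63 × 10^18.
E = E° − (0.0592/6) log Q = 1.66 − (0.0592/6)(18.420) = 1.478 V.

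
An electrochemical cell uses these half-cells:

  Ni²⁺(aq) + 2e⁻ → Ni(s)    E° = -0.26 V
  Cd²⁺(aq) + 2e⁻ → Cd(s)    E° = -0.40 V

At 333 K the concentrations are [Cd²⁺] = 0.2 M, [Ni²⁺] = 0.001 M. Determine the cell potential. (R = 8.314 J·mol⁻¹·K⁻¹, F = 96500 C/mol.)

0.064 V

The Ni²⁺/Ni couple has the higher reduction potential and acts as the cathode, so E°_cell = -0.26 − (-0.40) = 0.14 V.
Balancing electrons gives n = 2; the reaction quotient is Q = [Cd²⁺]/[Ni²⁺] = 200.
E = E° − (RT/nF) ln Q = 0.14 − (8.314×333)/(2×96500) × (5.298) = 0.140 − 0.076 = 0.064 V.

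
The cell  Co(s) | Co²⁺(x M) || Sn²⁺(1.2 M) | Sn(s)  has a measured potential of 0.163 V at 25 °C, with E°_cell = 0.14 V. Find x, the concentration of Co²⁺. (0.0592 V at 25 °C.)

From the Nernst equation, log Q = n(E° − E)/0.0592 = 2(0.14 − 0.163)/0.0592 = -0.777, so Q = 0.167.
With Q = [Co²⁺]/[Sn²⁺] and the known concentrations, [Co²⁺] in the numerator gives [Co²⁺] = 0.2 M.

0.2 M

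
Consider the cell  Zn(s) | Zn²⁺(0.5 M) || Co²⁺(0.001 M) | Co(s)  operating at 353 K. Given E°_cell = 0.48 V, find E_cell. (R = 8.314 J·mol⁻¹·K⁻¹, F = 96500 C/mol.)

Balancing electrons gives n = 2; the reaction quotient is Q = [Zn²⁺]/[Co²⁺] = 500.
E = E° − (RT/nF) ln Q = 0.48 − (8.314×353)/(2×96500) × (6.215) = 0.480 − 0.095 = 0.385 V.

0.385 V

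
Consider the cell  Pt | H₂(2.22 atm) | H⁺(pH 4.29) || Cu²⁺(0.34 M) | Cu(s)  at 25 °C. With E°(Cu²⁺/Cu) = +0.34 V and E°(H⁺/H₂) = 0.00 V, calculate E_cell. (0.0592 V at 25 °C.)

0.59 V

The Cu²⁺/Cu couple is the cathode, so E°_cell = 0.34 V; n = 2.
[H⁺] = 10^(−4.29) = 5.1 × 10^-5 M, and Q = [H⁺]^2 / ([Cu²⁺]·P(H₂)) = 3.48 × 10^-9.
E = E° − (0.0592/2) log Q = 0.34 − (0.0592/2)(-8.458) = 0.590 V.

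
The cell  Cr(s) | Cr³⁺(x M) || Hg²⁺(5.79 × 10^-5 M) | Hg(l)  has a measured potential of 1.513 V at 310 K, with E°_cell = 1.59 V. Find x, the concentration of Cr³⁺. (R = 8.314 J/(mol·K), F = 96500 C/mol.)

0.0025 M

From the Nernst equation, ln Q = nF(E° − E)/RT = 6×96500×(1.59 − 1.513)/(8.314×310) = 17.298, so Q = 3.25 × 10^7.
With Q = [Cr³⁺]^2/[Hg²⁺]^3 and the known concentrations, [Cr³⁺]^2 in the numerator gives [Cr³⁺] = 0.0025 M.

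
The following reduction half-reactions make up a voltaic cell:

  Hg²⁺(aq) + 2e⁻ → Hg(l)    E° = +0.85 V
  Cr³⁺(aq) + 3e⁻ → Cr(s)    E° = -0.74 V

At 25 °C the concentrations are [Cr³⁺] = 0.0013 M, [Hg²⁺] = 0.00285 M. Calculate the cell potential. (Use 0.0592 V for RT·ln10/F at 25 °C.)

The Hg²⁺/Hg couple has the higher reduction potential and acts as the cathode, so E°_cell = +0.85 − (-0.74) = 1.59 V.
Balancing electrons gives n = 6; the reaction quotient is Q = [Cr³⁺]^2/[Hg²⁺]^3 = 73.0.
At 25 °C, E = E° − (0.0592/n) log Q = 1.59 − (0.0592/6)(1.863) = 1.590 − 0.018 = 1.572 V.

1.57 V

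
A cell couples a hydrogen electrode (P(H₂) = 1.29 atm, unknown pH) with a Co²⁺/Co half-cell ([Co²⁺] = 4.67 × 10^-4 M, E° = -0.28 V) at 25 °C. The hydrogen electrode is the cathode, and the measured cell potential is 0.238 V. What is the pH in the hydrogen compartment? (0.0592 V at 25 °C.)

E°_cell = 0.28 V and n = 2.
log Q = n(E° − E)/0.0592 = 2×(0.28 − 0.238)/0.0592 = 1.419.
With Q = [Co²⁺]·P(H₂) / [H⁺]^2, solving for [H⁺] gives log[H⁺] = -2.320, so pH = 2.32.

pH = 2.32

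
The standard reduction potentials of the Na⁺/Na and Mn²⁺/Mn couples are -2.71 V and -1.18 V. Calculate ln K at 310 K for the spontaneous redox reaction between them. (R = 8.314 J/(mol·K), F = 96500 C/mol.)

E°_cell = -1.18 − (-2.71) = 1.53 V, with n = 2 electrons transferred.
At equilibrium E = 0, so the Nernst equation gives ln K = nFE°/RT = (2)(96500)(1.53)/((8.314)(310)) = 114.57.

ln K = 114.6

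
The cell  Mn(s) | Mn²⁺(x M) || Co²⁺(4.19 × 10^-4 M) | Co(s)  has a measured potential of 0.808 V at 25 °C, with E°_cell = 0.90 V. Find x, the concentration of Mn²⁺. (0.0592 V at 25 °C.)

From the Nernst equation, log Q = n(E° − E)/0.0592 = 2(0.90 − 0.808)/0.0592 = 3.108, so Q = 1280.
With Q = [Mn²⁺]/[Co²⁺] and the known concentrations, [Mn²⁺] in the numerator gives [Mn²⁺] = 0.54 M.

0.54 M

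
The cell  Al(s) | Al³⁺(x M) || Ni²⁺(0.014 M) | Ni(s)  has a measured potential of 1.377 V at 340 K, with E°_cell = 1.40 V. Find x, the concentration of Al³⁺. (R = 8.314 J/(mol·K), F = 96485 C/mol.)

From the Nernst equation, ln Q = nF(E° − E)/RT = 6×96485×(1.40 − 1.377)/(8.314×340) = 4.710, so Q = 111.
With Q = [Al³⁺]^2/[Ni²⁺]^3 and the known concentrations, [Al³⁺]^2 in the numerator gives [Al³⁺] = 0.017 M.

0.017 M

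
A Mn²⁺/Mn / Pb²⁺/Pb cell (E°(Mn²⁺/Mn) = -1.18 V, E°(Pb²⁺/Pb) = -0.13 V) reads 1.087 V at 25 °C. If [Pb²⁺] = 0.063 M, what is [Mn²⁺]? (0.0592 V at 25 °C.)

0.0035 M

From the Nernst equation, log Q = n(E° − E)/0.0592 = 2(1.05 − 1.087)/0.0592 = -1.250, so Q = 0.0562.
With Q = [Mn²⁺]/[Pb²⁺] and the known concentrations, [Mn²⁺] in the numerator gives [Mn²⁺] = 0.0035 M.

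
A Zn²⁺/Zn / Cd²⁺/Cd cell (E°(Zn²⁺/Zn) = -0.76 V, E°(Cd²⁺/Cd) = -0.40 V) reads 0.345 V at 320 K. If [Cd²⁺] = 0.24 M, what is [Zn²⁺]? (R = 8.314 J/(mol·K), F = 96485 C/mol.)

From the Nernst equation, ln Q = nF(E° − E)/RT = 2×96485×(0.36 − 0.345)/(8.314×320) = 1.088, so Q = 2.97.
With Q = [Zn²⁺]/[Cd²⁺] and the known concentrations, [Zn²⁺] in the numerator gives [Zn²⁺] = 0.71 M.

0.71 M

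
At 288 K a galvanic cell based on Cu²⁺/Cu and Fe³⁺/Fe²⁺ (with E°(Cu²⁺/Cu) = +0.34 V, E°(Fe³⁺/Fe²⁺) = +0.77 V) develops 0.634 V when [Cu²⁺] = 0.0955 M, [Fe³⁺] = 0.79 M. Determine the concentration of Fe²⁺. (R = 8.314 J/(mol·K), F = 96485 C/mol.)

From the Nernst equation, ln Q = nF(E° − E)/RT = 2×96485×(0.43 − 0.634)/(8.314×288) = -16.441, so Q = 7.24 × 10^-8.
With Q = [Cu²⁺]·[Fe²⁺]^2/[Fe³⁺]^2 and the known concentrations, [Fe²⁺]^2 in the numerator gives [Fe²⁺] = 6.9 × 10^-4 M.

6.9 × 10^-4 M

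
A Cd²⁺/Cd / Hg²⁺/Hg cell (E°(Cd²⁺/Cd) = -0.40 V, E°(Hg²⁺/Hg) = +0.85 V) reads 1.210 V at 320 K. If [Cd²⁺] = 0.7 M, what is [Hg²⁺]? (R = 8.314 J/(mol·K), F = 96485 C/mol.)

From the Nernst equation, ln Q = nF(E° − E)/RT = 2×96485×(1.25 − 1.210)/(8.314×320) = 2.901, so Q = 18.2.
With Q = [Cd²⁺]/[Hg²⁺] and the known concentrations, [Hg²⁺] in the denominator gives [Hg²⁺] = 0.038 M.

0.038 M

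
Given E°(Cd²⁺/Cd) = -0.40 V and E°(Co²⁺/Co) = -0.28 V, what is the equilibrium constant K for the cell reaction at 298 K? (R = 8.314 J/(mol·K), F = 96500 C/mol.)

1.1 × 10^4

E°_cell = -0.28 − (-0.40) = 0.12 V, with n = 2 electrons transferred.
At equilibrium E = 0, so the Nernst equation gives ln K = nFE°/RT = (2)(96500)(0.12)/((8.314)(298)) = 9.35.
K = e^9.35 = 1.1 × 10^4.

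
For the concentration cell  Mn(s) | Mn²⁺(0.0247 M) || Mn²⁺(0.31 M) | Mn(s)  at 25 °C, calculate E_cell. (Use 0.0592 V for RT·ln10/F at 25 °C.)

0.033 V

Both half-cells are Mn²⁺/Mn, so E°_cell = 0. The concentrated side is the cathode; the cell reaction moves Mn²⁺ from high to low concentration with n = 2.
Q = [Mn²⁺]_dilute/[Mn²⁺]_conc = 0.0247/0.31 = 0.0797.
E = 0 − (0.0592/2) log Q = −(0.0592/2)(-1.099) = 0.0325 V.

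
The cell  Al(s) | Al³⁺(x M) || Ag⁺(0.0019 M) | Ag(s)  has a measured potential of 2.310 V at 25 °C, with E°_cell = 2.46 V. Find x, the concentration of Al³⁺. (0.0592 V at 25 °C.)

From the Nernst equation, log Q = n(E° − E)/0.0592 = 3(2.46 − 2.310)/0.0592 = 7.601, so Q = 3.99 × 10^7.
With Q = [Al³⁺]/[Ag⁺]^3 and the known concentrations, [Al³⁺] in the numerator gives [Al³⁺] = 0.27 M.

0.27 M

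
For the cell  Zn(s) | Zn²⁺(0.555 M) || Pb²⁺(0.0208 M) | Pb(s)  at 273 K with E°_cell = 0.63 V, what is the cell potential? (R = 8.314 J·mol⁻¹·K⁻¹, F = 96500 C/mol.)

0.591 V

Balancing electrons gives n = 2; the reaction quotient is Q = [Zn²⁺]/[Pb²⁺] = 26.7.
E = E° − (RT/nF) ln Q = 0.63 − (8.314×273)/(2×96500) × (3.284) = 0.630 − 0.039 = 0.591 V.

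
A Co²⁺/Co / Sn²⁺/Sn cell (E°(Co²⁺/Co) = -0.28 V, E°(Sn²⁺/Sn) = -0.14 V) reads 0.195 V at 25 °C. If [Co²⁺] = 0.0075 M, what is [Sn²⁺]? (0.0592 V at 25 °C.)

From the Nernst equation, log Q = n(E° − E)/0.0592 = 2(0.14 − 0.195)/0.0592 = -1.858, so Q = 0.0139.
With Q = [Co²⁺]/[Sn²⁺] and the known concentrations, [Sn²⁺] in the denominator gives [Sn²⁺] = 0.54 M.

0.54 M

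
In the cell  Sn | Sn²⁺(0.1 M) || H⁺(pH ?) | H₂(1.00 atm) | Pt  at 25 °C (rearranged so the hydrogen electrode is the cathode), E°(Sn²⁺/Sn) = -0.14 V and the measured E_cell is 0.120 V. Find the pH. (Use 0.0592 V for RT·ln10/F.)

E°_cell = 0.14 V and n = 2.
log Q = n(E° − E)/0.0592 = 2×(0.14 − 0.120)/0.0592 = 0.676.
With Q = [Sn²⁺]·P(H₂) / [H⁺]^2, solving for [H⁺] gives log[H⁺] = -0.838, so pH = 0.84.

pH = 0.84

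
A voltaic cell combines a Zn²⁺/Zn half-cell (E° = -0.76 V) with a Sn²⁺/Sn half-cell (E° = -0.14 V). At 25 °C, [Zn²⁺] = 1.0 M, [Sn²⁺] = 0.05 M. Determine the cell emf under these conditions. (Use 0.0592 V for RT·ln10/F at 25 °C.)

The Sn²⁺/Sn couple has the higher reduction potential and acts as the cathode, so E°_cell = -0.14 − (-0.76) = 0.62 V.
Balancing electrons gives n = 2; the reaction quotient is Q = [Zn²⁺]/[Sn²⁺] = 20.0.
At 25 °C, E = E° − (0.0592/n) log Q = 0.62 − (0.0592/2)(1.301) = 0.620 − 0.039 = 0.581 V.

0.581 V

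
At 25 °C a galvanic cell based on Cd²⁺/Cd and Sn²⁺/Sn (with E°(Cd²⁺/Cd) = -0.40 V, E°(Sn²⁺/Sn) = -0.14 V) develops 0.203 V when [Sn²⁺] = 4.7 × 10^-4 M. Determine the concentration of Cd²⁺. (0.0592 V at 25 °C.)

From the Nernst equation, log Q = n(E° − E)/0.0592 = 2(0.26 − 0.203)/0.0592 = 1.926, so Q = 84.3.
With Q = [Cd²⁺]/[Sn²⁺] and the known concentrations, [Cd²⁺] in the numerator gives [Cd²⁺] = 0.04 M.

0.04 M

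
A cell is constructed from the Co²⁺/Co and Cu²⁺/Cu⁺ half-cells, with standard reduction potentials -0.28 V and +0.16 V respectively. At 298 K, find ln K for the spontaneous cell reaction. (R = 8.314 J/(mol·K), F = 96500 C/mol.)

E°_cell = +0.16 − (-0.28) = 0.44 V, with n = 2 electrons transferred.
At equilibrium E = 0, so the Nernst equation gives ln K = nFE°/RT = (2)(96500)(0.44)/((8.314)(298)) = 34.28.

ln K = 34.3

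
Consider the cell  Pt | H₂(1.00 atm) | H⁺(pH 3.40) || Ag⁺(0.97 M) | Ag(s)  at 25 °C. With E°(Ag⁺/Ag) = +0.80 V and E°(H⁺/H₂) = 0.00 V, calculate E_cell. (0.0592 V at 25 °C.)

The Ag⁺/Ag couple is the cathode, so E°_cell = 0.80 V; n = 2.
[H⁺] = 10^(−3.40) = 4 × 10^-4 M, and Q = [H⁺]^2 / ([Ag⁺]^2·P(H₂)) = 1.68 × 10^-7.
E = E° − (0.0592/2) log Q = 0.80 − (0.0592/2)(-6.774) = 1.001 V.

1.00 V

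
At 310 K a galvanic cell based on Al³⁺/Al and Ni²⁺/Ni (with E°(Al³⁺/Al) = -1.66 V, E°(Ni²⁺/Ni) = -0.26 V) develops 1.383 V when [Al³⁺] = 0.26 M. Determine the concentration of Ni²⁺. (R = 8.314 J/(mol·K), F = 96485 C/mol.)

0.11 M

From the Nernst equation, ln Q = nF(E° − E)/RT = 6×96485×(1.40 − 1.383)/(8.314×310) = 3.818, so Q = 45.5.
With Q = [Al³⁺]^2/[Ni²⁺]^3 and the known concentrations, [Ni²⁺]^3 in the denominator gives [Ni²⁺] = 0.11 M.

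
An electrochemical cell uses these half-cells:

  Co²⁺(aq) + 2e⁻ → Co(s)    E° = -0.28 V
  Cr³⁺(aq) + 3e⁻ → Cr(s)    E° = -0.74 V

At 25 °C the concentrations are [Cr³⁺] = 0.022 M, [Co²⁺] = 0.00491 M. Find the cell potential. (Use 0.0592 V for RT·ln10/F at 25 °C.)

The Co²⁺/Co couple has the higher reduction potential and acts as the cathode, so E°_cell = -0.28 − (-0.74) = 0.46 V.
Balancing electrons gives n = 6; the reaction quotient is Q = [Cr³⁺]^2/[Co²⁺]^3 = 4090.
At 25 °C, E = E° − (0.0592/n) log Q = 0.46 − (0.0592/6)(3.612) = 0.460 − 0.036 = 0.424 V.

0.424 V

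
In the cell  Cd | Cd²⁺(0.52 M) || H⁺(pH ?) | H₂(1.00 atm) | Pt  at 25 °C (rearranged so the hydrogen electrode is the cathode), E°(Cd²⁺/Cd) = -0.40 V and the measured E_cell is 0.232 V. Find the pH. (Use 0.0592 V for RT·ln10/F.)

E°_cell = 0.40 V and n = 2.
log Q = n(E° − E)/0.0592 = 2×(0.40 − 0.232)/0.0592 = 5.676.
With Q = [Cd²⁺]·P(H₂) / [H⁺]^2, solving for [H⁺] gives log[H⁺] = -2.980, so pH = 2.98.

pH = 2.98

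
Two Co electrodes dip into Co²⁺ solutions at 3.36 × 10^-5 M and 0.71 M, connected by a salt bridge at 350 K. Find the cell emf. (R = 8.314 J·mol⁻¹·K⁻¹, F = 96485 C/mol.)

Both half-cells are Co²⁺/Co, so E°_cell = 0. The concentrated side is the cathode; the cell reaction moves Co²⁺ from high to low concentration with n = 2.
Q = [Co²⁺]_dilute/[Co²⁺]_conc = 3.36 × 10^-5/0.71 = 4.73 × 10^-5.
E = 0 − (RT/nF) ln Q = −((8.314×350)/(2×96485))(-9.958) = 0.1502 V.

0.15 V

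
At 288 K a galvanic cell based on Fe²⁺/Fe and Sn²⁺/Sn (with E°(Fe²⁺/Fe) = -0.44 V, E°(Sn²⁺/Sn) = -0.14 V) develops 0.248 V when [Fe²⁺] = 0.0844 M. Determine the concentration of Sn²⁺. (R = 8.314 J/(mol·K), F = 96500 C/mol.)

0.0013 M

From the Nernst equation, ln Q = nF(E° − E)/RT = 2×96500×(0.30 − 0.248)/(8.314×288) = 4.191, so Q = 66.1.
With Q = [Fe²⁺]/[Sn²⁺] and the known concentrations, [Sn²⁺] in the denominator gives [Sn²⁺] = 0.0013 M.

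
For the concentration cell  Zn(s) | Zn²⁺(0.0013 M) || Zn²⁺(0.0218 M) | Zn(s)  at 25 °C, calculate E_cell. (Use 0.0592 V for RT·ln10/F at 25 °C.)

Both half-cells are Zn²⁺/Zn, so E°_cell = 0. The concentrated side is the cathode; the cell reaction moves Zn²⁺ from high to low concentration with n = 2.
Q = [Zn²⁺]_dilute/[Zn²⁺]_conc = 0.0013/0.0218 = 0.0596.
E = 0 − (0.0592/2) log Q = −(0.0592/2)(-1.225) = 0.0363 V.

0.036 V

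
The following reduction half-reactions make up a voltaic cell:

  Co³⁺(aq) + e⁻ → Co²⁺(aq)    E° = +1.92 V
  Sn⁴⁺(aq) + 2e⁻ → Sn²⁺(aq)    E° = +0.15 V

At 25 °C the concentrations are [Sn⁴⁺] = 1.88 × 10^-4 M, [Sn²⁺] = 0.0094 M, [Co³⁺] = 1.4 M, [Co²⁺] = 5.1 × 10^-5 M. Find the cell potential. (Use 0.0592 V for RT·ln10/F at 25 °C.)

2.08 V

The Co³⁺/Co²⁺ couple has the higher reduction potential and acts as the cathode, so E°_cell = +1.92 − (+0.15) = 1.77 V.
Balancing electrons gives n = 2; the reaction quotient is Q = [Sn⁴⁺]·[Co²⁺]^2/([Sn²⁺]·[Co³⁺]^2) = 2.65 × 10^-11.
At 25 °C, E = E° − (0.0592/n) log Q = 1.77 − (0.0592/2)(-10.576) = 1.770 + 0.313 = 2.083 V.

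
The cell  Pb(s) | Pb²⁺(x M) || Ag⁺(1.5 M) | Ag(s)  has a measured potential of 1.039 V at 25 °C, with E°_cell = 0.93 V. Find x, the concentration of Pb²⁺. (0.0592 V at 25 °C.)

4.7 × 10^-4 M

From the Nernst equation, log Q = n(E° − E)/0.0592 = 2(0.93 − 1.039)/0.0592 = -3.682, so Q = 2.08 × 10^-4.
With Q = [Pb²⁺]/[Ag⁺]^2 and the known concentrations, [Pb²⁺] in the numerator gives [Pb²⁺] = 4.7 × 10^-4 M.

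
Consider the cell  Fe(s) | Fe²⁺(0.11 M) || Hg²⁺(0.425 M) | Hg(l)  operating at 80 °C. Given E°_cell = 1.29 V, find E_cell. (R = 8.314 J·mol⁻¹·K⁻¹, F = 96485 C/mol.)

Balancing electrons gives n = 2; the reaction quotient is Q = [Fe²⁺]/[Hg²⁺] = 0.259.
E = E° − (RT/nF) ln Q = 1.29 − (8.314×353)/(2×96485) × (-1.352) = 1.290 + 0.021 = 1.311 V.

1.31 V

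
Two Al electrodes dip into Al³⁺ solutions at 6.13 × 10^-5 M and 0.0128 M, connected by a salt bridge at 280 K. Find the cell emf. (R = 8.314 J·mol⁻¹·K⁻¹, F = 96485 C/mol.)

0.043 V

Both half-cells are Al³⁺/Al, so E°_cell = 0. The concentrated side is the cathode; the cell reaction moves Al³⁺ from high to low concentration with n = 3.
Q = [Al³⁺]_dilute/[Al³⁺]_conc = 6.13 × 10^-5/0.0128 = 0.00479.
E = 0 − (RT/nF) ln Q = −((8.314×280)/(3×96485))(-5.341) = 0.0430 V.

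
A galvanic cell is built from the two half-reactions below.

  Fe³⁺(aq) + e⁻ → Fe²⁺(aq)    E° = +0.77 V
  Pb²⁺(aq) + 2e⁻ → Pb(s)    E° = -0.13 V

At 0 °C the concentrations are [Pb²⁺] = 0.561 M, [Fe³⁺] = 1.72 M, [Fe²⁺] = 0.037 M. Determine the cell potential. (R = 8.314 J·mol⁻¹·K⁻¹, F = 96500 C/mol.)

The Fe³⁺/Fe²⁺ couple has the higher reduction potential and acts as the cathode, so E°_cell = +0.77 − (-0.13) = 0.90 V.
Balancing electrons gives n = 2; the reaction quotient is Q = [Pb²⁺]·[Fe²⁺]^2/[Fe³⁺]^2 = 2.6 × 10^-4.
E = E° − (RT/nF) ln Q = 0.90 − (8.314×273)/(2×96500) × (-8.256) = 0.900 + 0.097 = 0.997 V.

0.997 V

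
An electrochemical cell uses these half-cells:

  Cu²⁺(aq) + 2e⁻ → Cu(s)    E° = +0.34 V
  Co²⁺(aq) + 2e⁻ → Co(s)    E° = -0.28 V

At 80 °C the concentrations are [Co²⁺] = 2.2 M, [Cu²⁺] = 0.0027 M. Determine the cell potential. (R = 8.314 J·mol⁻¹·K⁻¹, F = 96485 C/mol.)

The Cu²⁺/Cu couple has the higher reduction potential and acts as the cathode, so E°_cell = +0.34 − (-0.28) = 0.62 V.
Balancing electrons gives n = 2; the reaction quotient is Q = [Co²⁺]/[Cu²⁺] = 815.
E = E° − (RT/nF) ln Q = 0.62 − (8.314×353)/(2×96485) × (6.703) = 0.620 − 0.102 = 0.518 V.

0.518 V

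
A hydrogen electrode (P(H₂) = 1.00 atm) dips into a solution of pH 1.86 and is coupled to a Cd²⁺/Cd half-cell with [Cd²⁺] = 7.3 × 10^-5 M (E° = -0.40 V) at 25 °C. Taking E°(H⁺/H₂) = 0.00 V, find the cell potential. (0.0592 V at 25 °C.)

0.41 V

The hydrogen couple is the cathode, so E°_cell = 0.40 V; n = 2.
[H⁺] = 10^(−1.86) = 0.014 M, and Q = [Cd²⁺]·P(H₂) / [H⁺]^2 = 0.383.
E = E° − (0.0592/2) log Q = 0.40 − (0.0592/2)(-0.417) = 0.412 V.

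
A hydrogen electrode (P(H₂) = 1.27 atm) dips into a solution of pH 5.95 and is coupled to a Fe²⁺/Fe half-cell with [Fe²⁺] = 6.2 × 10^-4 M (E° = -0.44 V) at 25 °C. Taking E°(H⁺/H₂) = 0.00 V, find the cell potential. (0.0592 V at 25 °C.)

The hydrogen couple is the cathode, so E°_cell = 0.44 V; n = 2.
[H⁺] = 10^(−5.95) = 1.1 × 10^-6 M, and Q = [Fe²⁺]·P(H₂) / [H⁺]^2 = 6.25 × 10^8.
E = E° − (0.0592/2) log Q = 0.44 − (0.0592/2)(8.796) = 0.180 V.

0.18 V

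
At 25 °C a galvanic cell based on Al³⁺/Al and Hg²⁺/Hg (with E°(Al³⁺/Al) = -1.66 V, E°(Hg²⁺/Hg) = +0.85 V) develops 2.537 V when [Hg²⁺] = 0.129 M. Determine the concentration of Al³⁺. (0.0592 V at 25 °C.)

0.002 M

From the Nernst equation, log Q = n(E° − E)/0.0592 = 6(2.51 − 2.537)/0.0592 = -2.736, so Q = 0.00183.
With Q = [Al³⁺]^2/[Hg²⁺]^3 and the known concentrations, [Al³⁺]^2 in the numerator gives [Al³⁺] = 0.002 M.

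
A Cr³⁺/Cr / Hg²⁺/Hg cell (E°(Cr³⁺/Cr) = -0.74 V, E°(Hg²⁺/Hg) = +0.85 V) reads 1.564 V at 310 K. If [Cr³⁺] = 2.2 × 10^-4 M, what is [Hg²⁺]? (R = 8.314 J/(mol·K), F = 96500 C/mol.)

From the Nernst equation, ln Q = nF(E° − E)/RT = 6×96500×(1.59 − 1.564)/(8.314×310) = 5.841, so Q = 344.
With Q = [Cr³⁺]^2/[Hg²⁺]^3 and the known concentrations, [Hg²⁺]^3 in the denominator gives [Hg²⁺] = 5.2 × 10^-4 M.

5.2 × 10^-4 M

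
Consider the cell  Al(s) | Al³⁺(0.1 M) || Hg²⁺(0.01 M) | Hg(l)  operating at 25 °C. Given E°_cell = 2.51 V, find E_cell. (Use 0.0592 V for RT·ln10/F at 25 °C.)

Balancing electrons gives n = 6; the reaction quotient is Q = [Al³⁺]^2/[Hg²⁺]^3 = 1 × 10^4.
At 25 °C, E = E° − (0.0592/n) log Q = 2.51 − (0.0592/6)(4.000) = 2.510 − 0.039 = 2.471 V.

2.47 V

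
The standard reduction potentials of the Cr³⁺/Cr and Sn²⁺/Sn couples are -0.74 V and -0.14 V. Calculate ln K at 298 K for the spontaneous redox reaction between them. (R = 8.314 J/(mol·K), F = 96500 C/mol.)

ln K = 140.2

E°_cell = -0.14 − (-0.74) = 0.60 V, with n = 6 electrons transferred.
At equilibrium E = 0, so the Nernst equation gives ln K = nFE°/RT = (6)(96500)(0.60)/((8.314)(298)) = 140.22.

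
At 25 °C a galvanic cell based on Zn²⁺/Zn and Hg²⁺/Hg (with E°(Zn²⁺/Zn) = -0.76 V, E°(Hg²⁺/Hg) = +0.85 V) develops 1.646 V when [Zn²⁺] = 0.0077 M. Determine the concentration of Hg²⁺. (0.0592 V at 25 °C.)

0.13 M

From the Nernst equation, log Q = n(E° − E)/0.0592 = 2(1.61 − 1.646)/0.0592 = -1.216, so Q = 0.0608.
With Q = [Zn²⁺]/[Hg²⁺] and the known concentrations, [Hg²⁺] in the denominator gives [Hg²⁺] = 0.13 M.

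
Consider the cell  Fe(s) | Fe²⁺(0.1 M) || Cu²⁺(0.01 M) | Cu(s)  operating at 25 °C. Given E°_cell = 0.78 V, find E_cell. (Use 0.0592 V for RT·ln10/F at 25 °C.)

0.750 V

Balancing electrons gives n = 2; the reaction quotient is Q = [Fe²⁺]/[Cu²⁺] = 10.0.
At 25 °C, E = E° − (0.0592/n) log Q = 0.78 − (0.0592/2)(1.000) = 0.780 − 0.030 = 0.750 V.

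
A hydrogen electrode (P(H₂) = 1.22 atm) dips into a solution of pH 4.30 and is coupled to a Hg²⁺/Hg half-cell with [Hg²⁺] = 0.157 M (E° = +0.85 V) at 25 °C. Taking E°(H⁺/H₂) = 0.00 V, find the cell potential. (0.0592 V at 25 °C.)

1.08 V

The Hg²⁺/Hg couple is the cathode, so E°_cell = 0.85 V; n = 2.
[H⁺] = 10^(−4.30) = 5 × 10^-5 M, and Q = [H⁺]^2 / ([Hg²⁺]·P(H₂)) = 1.31 × 10^-8.
E = E° − (0.0592/2) log Q = 0.85 − (0.0592/2)(-7.882) = 1.083 V.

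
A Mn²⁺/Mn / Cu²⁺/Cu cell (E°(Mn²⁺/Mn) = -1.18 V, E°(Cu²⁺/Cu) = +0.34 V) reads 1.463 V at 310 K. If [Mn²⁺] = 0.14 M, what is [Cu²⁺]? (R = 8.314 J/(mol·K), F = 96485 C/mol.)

From the Nernst equation, ln Q = nF(E° − E)/RT = 2×96485×(1.52 − 1.463)/(8.314×310) = 4.268, so Q = 71.4.
With Q = [Mn²⁺]/[Cu²⁺] and the known concentrations, [Cu²⁺] in the denominator gives [Cu²⁺] = 0.002 M.

0.002 M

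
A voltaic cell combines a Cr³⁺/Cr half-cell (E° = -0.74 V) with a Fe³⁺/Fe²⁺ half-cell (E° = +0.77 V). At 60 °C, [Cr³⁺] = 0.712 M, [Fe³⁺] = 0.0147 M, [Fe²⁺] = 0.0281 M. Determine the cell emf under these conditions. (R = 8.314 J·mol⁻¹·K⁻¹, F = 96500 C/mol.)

1.49 V

The Fe³⁺/Fe²⁺ couple has the higher reduction potential and acts as the cathode, so E°_cell = +0.77 − (-0.74) = 1.51 V.
Balancing electrons gives n = 3; the reaction quotient is Q = [Cr³⁺]·[Fe²⁺]^3/[Fe³⁺]^3 = 4.97.
E = E° − (RT/nF) ln Q = 1.51 − (8.314×333)/(3×96500) × (1.604) = 1.510 − 0.015 = 1.495 V.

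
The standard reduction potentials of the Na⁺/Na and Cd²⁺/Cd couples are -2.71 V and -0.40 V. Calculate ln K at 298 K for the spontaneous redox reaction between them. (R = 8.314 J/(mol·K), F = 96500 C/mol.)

E°_cell = -0.40 − (-2.71) = 2.31 V, with n = 2 electrons transferred.
At equilibrium E = 0, so the Nernst equation gives ln K = nFE°/RT = (2)(96500)(2.31)/((8.314)(298)) = 179.95.

ln K = 179.9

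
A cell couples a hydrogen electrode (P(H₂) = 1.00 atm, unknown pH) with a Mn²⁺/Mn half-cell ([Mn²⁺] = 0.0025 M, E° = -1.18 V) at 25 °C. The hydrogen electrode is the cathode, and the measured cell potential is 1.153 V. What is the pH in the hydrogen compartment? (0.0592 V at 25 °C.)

pH = 1.76

E°_cell = 1.18 V and n = 2.
log Q = n(E° − E)/0.0592 = 2×(1.18 − 1.153)/0.0592 = 0.912.
With Q = [Mn²⁺]·P(H₂) / [H⁺]^2, solving for [H⁺] gives log[H⁺] = -1.757, so pH = 1.76.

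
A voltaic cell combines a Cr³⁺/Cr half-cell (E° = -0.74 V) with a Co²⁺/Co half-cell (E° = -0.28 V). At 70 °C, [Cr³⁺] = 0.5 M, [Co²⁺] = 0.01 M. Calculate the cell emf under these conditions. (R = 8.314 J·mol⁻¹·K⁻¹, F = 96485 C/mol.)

The Co²⁺/Co couple has the higher reduction potential and acts as the cathode, so E°_cell = -0.28 − (-0.74) = 0.46 V.
Balancing electrons gives n = 6; the reaction quotient is Q = [Cr³⁺]^2/[Co²⁺]^3 = 2.5 × 10^5.
E = E° − (RT/nF) ln Q = 0.46 − (8.314×343)/(6×96485) × (12.429) = 0.460 − 0.061 = 0.399 V.

0.399 V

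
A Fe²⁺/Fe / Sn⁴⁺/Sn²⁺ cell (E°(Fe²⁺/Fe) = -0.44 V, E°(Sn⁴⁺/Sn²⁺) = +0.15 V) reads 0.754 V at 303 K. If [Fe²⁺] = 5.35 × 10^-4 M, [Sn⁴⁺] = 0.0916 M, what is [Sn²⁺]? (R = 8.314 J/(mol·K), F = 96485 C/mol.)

6 × 10^-4 M

From the Nernst equation, ln Q = nF(E° − E)/RT = 2×96485×(0.59 − 0.754)/(8.314×303) = -12.563, so Q = 3.5 × 10^-6.
With Q = [Fe²⁺]·[Sn²⁺]/[Sn⁴⁺] and the known concentrations, [Sn²⁺] in the numerator gives [Sn²⁺] = 6 × 10^-4 M.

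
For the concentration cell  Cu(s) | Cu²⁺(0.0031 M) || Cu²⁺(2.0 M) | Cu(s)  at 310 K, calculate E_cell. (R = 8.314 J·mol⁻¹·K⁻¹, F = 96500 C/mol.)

0.086 V

Both half-cells are Cu²⁺/Cu, so E°_cell = 0. The concentrated side is the cathode; the cell reaction moves Cu²⁺ from high to low concentration with n = 2.
Q = [Cu²⁺]_dilute/[Cu²⁺]_conc = 0.0031/2.0 = 0.00155.
E = 0 − (RT/nF) ln Q = −((8.314×310)/(2×96500))(-6.470) = 0.0864 V.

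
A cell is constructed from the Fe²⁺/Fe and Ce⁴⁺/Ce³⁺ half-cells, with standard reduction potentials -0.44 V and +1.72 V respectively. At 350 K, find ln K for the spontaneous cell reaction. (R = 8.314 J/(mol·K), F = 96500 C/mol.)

E°_cell = +1.72 − (-0.44) = 2.16 V, with n = 2 electrons transferred.
At equilibrium E = 0, so the Nernst equation gives ln K = nFE°/RT = (2)(96500)(2.16)/((8.314)(350)) = 143.26.

ln K = 143.3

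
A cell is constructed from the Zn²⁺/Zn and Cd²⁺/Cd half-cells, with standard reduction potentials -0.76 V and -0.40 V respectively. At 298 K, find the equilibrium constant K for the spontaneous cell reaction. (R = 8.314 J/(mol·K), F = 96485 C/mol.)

E°_cell = -0.40 − (-0.76) = 0.36 V, with n = 2 electrons transferred.
At equilibrium E = 0, so the Nernst equation gives ln K = nFE°/RT = (2)(96485)(0.36)/((8.314)(298)) = 28.04.
K = e^28.04 = 1.5 × 10^12.

1.5 × 10^12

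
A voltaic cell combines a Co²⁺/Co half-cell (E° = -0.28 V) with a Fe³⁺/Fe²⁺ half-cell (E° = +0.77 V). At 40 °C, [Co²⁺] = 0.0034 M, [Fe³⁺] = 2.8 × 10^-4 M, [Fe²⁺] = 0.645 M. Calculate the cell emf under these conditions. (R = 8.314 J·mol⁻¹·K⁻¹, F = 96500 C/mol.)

The Fe³⁺/Fe²⁺ couple has the higher reduction potential and acts as the cathode, so E°_cell = +0.77 − (-0.28) = 1.05 V.
Balancing electrons gives n = 2; the reaction quotient is Q = [Co²⁺]·[Fe²⁺]^2/[Fe³⁺]^2 = 1.8 × 10^4.
E = E° − (RT/nF) ln Q = 1.05 − (8.314×313)/(2×96500) × (9.800) = 1.050 − 0.132 = 0.918 V.

0.918 V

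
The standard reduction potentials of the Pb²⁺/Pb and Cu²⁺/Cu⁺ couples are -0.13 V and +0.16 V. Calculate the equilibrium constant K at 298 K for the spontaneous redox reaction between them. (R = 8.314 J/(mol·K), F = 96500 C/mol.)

6.5 × 10^9

E°_cell = +0.16 − (-0.13) = 0.29 V, with n = 2 electrons transferred.
At equilibrium E = 0, so the Nernst equation gives ln K = nFE°/RT = (2)(96500)(0.29)/((8.314)(298)) = 22.59.
K = e^22.59 = 6.5 × 10^9.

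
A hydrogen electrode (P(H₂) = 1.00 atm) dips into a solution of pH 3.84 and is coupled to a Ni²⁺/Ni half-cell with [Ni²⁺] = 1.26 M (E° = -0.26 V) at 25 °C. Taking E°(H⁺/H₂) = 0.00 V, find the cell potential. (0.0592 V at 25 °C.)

0.030 V

The hydrogen couple is the cathode, so E°_cell = 0.26 V; n = 2.
[H⁺] = 10^(−3.84) = 1.4 × 10^-4 M, and Q = [Ni²⁺]·P(H₂) / [H⁺]^2 = 6.03 × 10^7.
E = E° − (0.0592/2) log Q = 0.26 − (0.0592/2)(7.780) = 0.030 V.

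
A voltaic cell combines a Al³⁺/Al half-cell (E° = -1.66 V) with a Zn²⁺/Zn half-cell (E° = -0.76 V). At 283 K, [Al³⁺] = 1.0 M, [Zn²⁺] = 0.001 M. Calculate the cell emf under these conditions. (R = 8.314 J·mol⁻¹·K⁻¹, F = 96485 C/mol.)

0.816 V

The Zn²⁺/Zn couple has the higher reduction potential and acts as the cathode, so E°_cell = -0.76 − (-1.66) = 0.90 V.
Balancing electrons gives n = 6; the reaction quotient is Q = [Al³⁺]^2/[Zn²⁺]^3 = 1 × 10^9.
E = E° − (RT/nF) ln Q = 0.90 − (8.314×283)/(6×96485) × (20.723) = 0.900 − 0.084 = 0.816 V.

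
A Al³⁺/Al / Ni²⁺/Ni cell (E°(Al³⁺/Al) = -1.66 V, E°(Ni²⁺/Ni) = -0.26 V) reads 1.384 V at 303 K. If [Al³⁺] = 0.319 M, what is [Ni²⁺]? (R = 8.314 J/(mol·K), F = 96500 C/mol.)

From the Nernst equation, ln Q = nF(E° − E)/RT = 6×96500×(1.40 − 1.384)/(8.314×303) = 3.677, so Q = 39.5.
With Q = [Al³⁺]^2/[Ni²⁺]^3 and the known concentrations, [Ni²⁺]^3 in the denominator gives [Ni²⁺] = 0.14 M.

0.14 M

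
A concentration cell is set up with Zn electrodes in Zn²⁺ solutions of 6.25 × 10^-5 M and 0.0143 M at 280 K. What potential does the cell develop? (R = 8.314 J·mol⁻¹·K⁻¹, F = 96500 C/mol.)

0.066 V

Both half-cells are Zn²⁺/Zn, so E°_cell = 0. The concentrated side is the cathode; the cell reaction moves Zn²⁺ from high to low concentration with n = 2.
Q = [Zn²⁺]_dilute/[Zn²⁺]_conc = 6.25 × 10^-5/0.0143 = 0.00437.
E = 0 − (RT/nF) ln Q = −((8.314×280)/(2×96500))(-5.433) = 0.0655 V.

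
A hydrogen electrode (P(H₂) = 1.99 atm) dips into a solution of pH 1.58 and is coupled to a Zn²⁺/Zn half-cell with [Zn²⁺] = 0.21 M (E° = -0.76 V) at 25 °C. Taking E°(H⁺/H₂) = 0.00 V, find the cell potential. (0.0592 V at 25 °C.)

The hydrogen couple is the cathode, so E°_cell = 0.76 V; n = 2.
[H⁺] = 10^(−1.58) = 0.026 M, and Q = [Zn²⁺]·P(H₂) / [H⁺]^2 = 604.
E = E° − (0.0592/2) log Q = 0.76 − (0.0592/2)(2.781) = 0.678 V.

0.68 V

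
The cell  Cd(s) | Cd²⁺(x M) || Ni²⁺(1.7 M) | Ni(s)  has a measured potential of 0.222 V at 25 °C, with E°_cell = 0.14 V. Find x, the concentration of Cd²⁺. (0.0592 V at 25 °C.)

From the Nernst equation, log Q = n(E° − E)/0.0592 = 2(0.14 − 0.222)/0.0592 = -2.770, so Q = 0.00170.
With Q = [Cd²⁺]/[Ni²⁺] and the known concentrations, [Cd²⁺] in the numerator gives [Cd²⁺] = 0.0029 M.

0.0029 M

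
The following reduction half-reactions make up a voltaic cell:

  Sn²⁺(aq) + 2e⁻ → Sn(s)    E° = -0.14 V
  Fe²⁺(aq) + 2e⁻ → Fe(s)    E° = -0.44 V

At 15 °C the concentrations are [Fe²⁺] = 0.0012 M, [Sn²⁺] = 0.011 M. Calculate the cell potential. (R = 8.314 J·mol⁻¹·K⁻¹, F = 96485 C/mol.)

The Sn²⁺/Sn couple has the higher reduction potential and acts as the cathode, so E°_cell = -0.14 − (-0.44) = 0.30 V.
Balancing electrons gives n = 2; the reaction quotient is Q = [Fe²⁺]/[Sn²⁺] = 0.109.
E = E° − (RT/nF) ln Q = 0.30 − (8.314×288)/(2×96485) × (-2.216) = 0.300 + 0.027 = 0.327 V.

0.327 V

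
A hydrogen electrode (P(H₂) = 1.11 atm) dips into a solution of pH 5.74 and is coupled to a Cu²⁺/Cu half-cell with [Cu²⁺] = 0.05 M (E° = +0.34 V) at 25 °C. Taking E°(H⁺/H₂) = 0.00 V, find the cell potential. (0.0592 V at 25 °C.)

0.64 V

The Cu²⁺/Cu couple is the cathode, so E°_cell = 0.34 V; n = 2.
[H⁺] = 10^(−5.74) = 1.8 × 10^-6 M, and Q = [H⁺]^2 / ([Cu²⁺]·P(H₂)) = 5.97 × 10^-11.
E = E° − (0.0592/2) log Q = 0.34 − (0.0592/2)(-10.224) = 0.643 V.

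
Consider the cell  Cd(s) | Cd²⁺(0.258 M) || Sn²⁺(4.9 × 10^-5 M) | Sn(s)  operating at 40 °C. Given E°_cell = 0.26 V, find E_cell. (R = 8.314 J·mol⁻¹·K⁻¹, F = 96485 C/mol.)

Balancing electrons gives n = 2; the reaction quotient is Q = [Cd²⁺]/[Sn²⁺] = 5270.
E = E° − (RT/nF) ln Q = 0.26 − (8.314×313)/(2×96485) × (8.569) = 0.260 − 0.116 = 0.144 V.

0.144 V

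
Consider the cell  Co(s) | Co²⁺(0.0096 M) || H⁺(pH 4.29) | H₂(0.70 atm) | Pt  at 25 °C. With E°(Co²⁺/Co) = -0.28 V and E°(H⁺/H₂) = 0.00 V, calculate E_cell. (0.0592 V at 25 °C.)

0.090 V

The hydrogen couple is the cathode, so E°_cell = 0.28 V; n = 2.
[H⁺] = 10^(−4.29) = 5.1 × 10^-5 M, and Q = [Co²⁺]·P(H₂) / [H⁺]^2 = 2.55 × 10^6.
E = E° − (0.0592/2) log Q = 0.28 − (0.0592/2)(6.407) = 0.090 V.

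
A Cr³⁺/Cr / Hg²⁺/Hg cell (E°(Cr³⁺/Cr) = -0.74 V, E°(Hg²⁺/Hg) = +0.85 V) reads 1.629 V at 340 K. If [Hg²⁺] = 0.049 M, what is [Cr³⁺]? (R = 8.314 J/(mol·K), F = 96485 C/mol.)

From the Nernst equation, ln Q = nF(E° − E)/RT = 6×96485×(1.59 − 1.629)/(8.314×340) = -7.987, so Q = 3.4 × 10^-4.
With Q = [Cr³⁺]^2/[Hg²⁺]^3 and the known concentrations, [Cr³⁺]^2 in the numerator gives [Cr³⁺] = 2 × 10^-4 M.

2 × 10^-4 M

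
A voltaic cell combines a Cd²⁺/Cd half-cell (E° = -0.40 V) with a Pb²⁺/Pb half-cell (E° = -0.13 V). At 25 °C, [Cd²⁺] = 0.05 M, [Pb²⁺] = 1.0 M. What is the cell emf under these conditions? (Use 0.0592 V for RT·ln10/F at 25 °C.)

The Pb²⁺/Pb couple has the higher reduction potential and acts as the cathode, so E°_cell = -0.13 − (-0.40) = 0.27 V.
Balancing electrons gives n = 2; the reaction quotient is Q = [Cd²⁺]/[Pb²⁺] = 0.0500.
At 25 °C, E = E° − (0.0592/n) log Q = 0.27 − (0.0592/2)(-1.301) = 0.270 + 0.039 = 0.309 V.

0.309 V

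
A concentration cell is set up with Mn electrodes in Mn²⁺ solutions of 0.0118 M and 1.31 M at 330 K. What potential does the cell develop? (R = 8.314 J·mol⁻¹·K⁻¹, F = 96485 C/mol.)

Both half-cells are Mn²⁺/Mn, so E°_cell = 0. The concentrated side is the cathode; the cell reaction moves Mn²⁺ from high to low concentration with n = 2.
Q = [Mn²⁺]_dilute/[Mn²⁺]_conc = 0.0118/1.31 = 0.00901.
E = 0 − (RT/nF) ln Q = −((8.314×330)/(2×96485))(-4.710) = 0.0670 V.

0.067 V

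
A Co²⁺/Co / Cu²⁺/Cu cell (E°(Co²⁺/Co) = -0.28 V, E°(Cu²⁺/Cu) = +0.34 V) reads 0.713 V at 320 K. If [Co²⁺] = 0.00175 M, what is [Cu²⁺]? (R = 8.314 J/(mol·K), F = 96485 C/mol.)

1.5 M

From the Nernst equation, ln Q = nF(E° − E)/RT = 2×96485×(0.62 − 0.713)/(8.314×320) = -6.745, so Q = 0.00118.
With Q = [Co²⁺]/[Cu²⁺] and the known concentrations, [Cu²⁺] in the denominator gives [Cu²⁺] = 1.5 M.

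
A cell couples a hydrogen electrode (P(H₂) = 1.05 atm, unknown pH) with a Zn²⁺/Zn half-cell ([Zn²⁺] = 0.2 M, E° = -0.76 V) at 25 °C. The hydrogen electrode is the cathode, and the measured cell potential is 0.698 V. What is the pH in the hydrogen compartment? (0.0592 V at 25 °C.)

E°_cell = 0.76 V and n = 2.
log Q = n(E° − E)/0.0592 = 2×(0.76 − 0.698)/0.0592 = 2.095.
With Q = [Zn²⁺]·P(H₂) / [H⁺]^2, solving for [H⁺] gives log[H⁺] = -1.386, so pH = 1.39.

pH = 1.39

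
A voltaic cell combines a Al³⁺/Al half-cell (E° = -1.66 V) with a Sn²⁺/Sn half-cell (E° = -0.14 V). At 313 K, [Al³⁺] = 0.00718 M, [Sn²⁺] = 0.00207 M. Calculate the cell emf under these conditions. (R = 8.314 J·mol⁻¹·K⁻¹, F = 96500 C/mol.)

1.48 V

The Sn²⁺/Sn couple has the higher reduction potential and acts as the cathode, so E°_cell = -0.14 − (-1.66) = 1.52 V.
Balancing electrons gives n = 6; the reaction quotient is Q = [Al³⁺]^2/[Sn²⁺]^3 = 5810.
E = E° − (RT/nF) ln Q = 1.52 − (8.314×313)/(6×96500) × (8.668) = 1.520 − 0.039 = 1.481 V.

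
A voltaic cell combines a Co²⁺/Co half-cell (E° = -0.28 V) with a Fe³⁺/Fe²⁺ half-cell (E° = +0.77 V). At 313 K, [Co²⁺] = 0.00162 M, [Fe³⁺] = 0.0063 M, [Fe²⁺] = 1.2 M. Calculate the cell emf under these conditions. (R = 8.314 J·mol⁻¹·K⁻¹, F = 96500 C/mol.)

The Fe³⁺/Fe²⁺ couple has the higher reduction potential and acts as the cathode, so E°_cell = +0.77 − (-0.28) = 1.05 V.
Balancing electrons gives n = 2; the reaction quotient is Q = [Co²⁺]·[Fe²⁺]^2/[Fe³⁺]^2 = 58.8.
E = E° − (RT/nF) ln Q = 1.05 − (8.314×313)/(2×96500) × (4.074) = 1.050 − 0.055 = 0.995 V.

0.995 V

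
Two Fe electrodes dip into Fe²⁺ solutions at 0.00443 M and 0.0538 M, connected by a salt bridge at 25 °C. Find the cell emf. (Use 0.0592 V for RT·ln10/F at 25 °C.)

Both half-cells are Fe²⁺/Fe, so E°_cell = 0. The concentrated side is the cathode; the cell reaction moves Fe²⁺ from high to low concentration with n = 2.
Q = [Fe²⁺]_dilute/[Fe²⁺]_conc = 0.00443/0.0538 = 0.0823.
E = 0 − (0.0592/2) log Q = −(0.0592/2)(-1.084) = 0.0321 V.

0.032 V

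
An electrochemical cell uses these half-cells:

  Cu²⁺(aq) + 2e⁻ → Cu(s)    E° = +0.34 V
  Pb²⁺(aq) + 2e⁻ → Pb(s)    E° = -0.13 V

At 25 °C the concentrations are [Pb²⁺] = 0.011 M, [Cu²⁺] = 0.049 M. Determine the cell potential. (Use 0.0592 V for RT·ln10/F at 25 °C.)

The Cu²⁺/Cu couple has the higher reduction potential and acts as the cathode, so E°_cell = +0.34 − (-0.13) = 0.47 V.
Balancing electrons gives n = 2; the reaction quotient is Q = [Pb²⁺]/[Cu²⁺] = 0.224.
At 25 °C, E = E° − (0.0592/n) log Q = 0.47 − (0.0592/2)(-0.649) = 0.470 + 0.019 = 0.489 V.

0.489 V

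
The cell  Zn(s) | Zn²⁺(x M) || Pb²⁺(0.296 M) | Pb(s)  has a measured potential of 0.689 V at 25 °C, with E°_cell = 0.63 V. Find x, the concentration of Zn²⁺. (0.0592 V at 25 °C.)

From the Nernst equation, log Q = n(E° − E)/0.0592 = 2(0.63 − 0.689)/0.0592 = -1.993, so Q = 0.0102.
With Q = [Zn²⁺]/[Pb²⁺] and the known concentrations, [Zn²⁺] in the numerator gives [Zn²⁺] = 0.003 M.

0.003 M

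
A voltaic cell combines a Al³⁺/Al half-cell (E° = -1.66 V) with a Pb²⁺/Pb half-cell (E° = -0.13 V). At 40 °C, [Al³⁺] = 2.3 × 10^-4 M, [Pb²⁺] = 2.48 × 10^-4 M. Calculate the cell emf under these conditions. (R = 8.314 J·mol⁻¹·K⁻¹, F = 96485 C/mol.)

The Pb²⁺/Pb couple has the higher reduction potential and acts as the cathode, so E°_cell = -0.13 − (-1.66) = 1.53 V.
Balancing electrons gives n = 6; the reaction quotient is Q = [Al³⁺]^2/[Pb²⁺]^3 = 3470.
E = E° − (RT/nF) ln Q = 1.53 − (8.314×313)/(6×96485) × (8.151) = 1.530 − 0.037 = 1.493 V.

1.49 V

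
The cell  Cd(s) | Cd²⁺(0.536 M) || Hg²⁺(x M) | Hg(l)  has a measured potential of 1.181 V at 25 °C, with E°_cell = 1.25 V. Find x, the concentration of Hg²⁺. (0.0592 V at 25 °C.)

0.0025 M

From the Nernst equation, log Q = n(E° − E)/0.0592 = 2(1.25 − 1.181)/0.0592 = 2.331, so Q = 214.
With Q = [Cd²⁺]/[Hg²⁺] and the known concentrations, [Hg²⁺] in the denominator gives [Hg²⁺] = 0.0025 M.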